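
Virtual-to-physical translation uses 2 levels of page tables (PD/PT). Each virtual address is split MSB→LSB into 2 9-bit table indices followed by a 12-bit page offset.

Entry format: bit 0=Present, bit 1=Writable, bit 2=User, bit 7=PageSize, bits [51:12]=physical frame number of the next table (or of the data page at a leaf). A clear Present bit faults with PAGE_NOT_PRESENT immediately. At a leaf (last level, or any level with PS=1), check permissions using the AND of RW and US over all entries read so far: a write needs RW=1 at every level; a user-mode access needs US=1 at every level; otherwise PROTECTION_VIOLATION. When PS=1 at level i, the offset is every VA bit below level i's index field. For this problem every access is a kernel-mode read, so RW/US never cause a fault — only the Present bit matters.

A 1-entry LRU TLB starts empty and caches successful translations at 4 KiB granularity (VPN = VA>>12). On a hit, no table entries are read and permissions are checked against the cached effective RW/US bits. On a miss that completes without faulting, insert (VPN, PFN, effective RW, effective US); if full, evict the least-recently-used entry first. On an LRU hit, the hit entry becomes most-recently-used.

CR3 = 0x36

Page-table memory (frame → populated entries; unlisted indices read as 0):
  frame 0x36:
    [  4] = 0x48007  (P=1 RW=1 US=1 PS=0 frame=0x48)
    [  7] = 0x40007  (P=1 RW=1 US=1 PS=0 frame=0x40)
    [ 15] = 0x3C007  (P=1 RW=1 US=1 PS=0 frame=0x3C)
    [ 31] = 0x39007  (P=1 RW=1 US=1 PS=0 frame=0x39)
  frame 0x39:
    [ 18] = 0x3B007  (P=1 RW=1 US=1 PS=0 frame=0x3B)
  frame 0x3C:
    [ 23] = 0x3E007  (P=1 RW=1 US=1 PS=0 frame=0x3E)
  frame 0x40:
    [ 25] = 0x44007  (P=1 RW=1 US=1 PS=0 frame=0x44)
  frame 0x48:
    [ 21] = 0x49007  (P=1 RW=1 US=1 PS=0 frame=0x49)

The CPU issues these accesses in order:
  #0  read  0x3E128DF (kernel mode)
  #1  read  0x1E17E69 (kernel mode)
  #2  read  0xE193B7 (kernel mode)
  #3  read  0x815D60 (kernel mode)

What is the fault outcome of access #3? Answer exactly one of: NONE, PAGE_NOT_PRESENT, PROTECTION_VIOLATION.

Trace:
#0 VA=0x3E128DF (r,kernel):
  L0: frame=0x36 idx=31 entry=0x39007 [P=1 RW=1 US=1 PS=0]
  L1: frame=0x39 idx=18 entry=0x3B007 [P=1 RW=1 US=1 PS=0]
  ✓ 0x3B8DF  — 2 lookups
#1 VA=0x1E17E69 (r,kernel):
  L0: frame=0x36 idx=15 entry=0x3C007 [P=1 RW=1 US=1 PS=0]
  L1: frame=0x3C idx=23 entry=0x3E007 [P=1 RW=1 US=1 PS=0]
  ✓ 0x3EE69  — 2 lookups
#2 VA=0xE193B7 (r,kernel):
  L0: frame=0x36 idx=7 entry=0x40007 [P=1 RW=1 US=1 PS=0]
  L1: frame=0x40 idx=25 entry=0x44007 [P=1 RW=1 US=1 PS=0]
  ✓ 0x443B7  — 2 lookups
#3 VA=0x815D60 (r,kernel):
  L0: frame=0x36 idx=4 entry=0x48007 [P=1 RW=1 US=1 PS=0]
  L1: frame=0x48 idx=21 entry=0x49007 [P=1 RW=1 US=1 PS=0]
  ✓ 0x49D60  — 2 lookups

Access #3 fault: NONE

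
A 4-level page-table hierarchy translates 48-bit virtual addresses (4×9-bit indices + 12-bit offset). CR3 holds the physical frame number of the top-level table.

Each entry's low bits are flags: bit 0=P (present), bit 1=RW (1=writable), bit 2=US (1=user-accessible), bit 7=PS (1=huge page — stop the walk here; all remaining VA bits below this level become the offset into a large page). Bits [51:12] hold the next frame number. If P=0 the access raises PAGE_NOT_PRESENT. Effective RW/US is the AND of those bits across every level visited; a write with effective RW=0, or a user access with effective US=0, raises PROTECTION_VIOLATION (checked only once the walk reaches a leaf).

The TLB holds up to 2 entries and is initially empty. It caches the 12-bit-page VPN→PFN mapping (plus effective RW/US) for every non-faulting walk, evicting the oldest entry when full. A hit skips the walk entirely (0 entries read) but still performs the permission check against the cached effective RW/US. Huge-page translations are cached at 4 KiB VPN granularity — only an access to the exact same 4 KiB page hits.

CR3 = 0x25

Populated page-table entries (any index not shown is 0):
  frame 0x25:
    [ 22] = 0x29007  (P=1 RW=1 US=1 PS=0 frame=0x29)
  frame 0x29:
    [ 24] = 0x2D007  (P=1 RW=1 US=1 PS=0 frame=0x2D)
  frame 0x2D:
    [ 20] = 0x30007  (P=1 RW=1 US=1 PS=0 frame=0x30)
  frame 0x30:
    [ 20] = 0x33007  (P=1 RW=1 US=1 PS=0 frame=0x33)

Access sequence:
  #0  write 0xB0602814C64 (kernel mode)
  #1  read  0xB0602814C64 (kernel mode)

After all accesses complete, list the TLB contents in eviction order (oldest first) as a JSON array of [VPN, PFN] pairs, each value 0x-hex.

Per-access translation:
#0 VA=0xB0602814C64 (w,kernel):
  L0: frame=0x25 idx=22 entry=0x29007 [P=1 RW=1 US=1 PS=0]
  L1: frame=0x29 idx=24 entry=0x2D007 [P=1 RW=1 US=1 PS=0]
  L2: frame=0x2D idx=20 entry=0x30007 [P=1 RW=1 US=1 PS=0]
  L3: frame=0x30 idx=20 entry=0x33007 [P=1 RW=1 US=1 PS=0]
  → PA=0x33C64  (4 entries read)
#1 VA=0xB0602814C64 (r,kernel):
  TLB hit vpn=0xB0602814 → PA=0x33C64

TLB: [["0xB0602814", "0x33"]]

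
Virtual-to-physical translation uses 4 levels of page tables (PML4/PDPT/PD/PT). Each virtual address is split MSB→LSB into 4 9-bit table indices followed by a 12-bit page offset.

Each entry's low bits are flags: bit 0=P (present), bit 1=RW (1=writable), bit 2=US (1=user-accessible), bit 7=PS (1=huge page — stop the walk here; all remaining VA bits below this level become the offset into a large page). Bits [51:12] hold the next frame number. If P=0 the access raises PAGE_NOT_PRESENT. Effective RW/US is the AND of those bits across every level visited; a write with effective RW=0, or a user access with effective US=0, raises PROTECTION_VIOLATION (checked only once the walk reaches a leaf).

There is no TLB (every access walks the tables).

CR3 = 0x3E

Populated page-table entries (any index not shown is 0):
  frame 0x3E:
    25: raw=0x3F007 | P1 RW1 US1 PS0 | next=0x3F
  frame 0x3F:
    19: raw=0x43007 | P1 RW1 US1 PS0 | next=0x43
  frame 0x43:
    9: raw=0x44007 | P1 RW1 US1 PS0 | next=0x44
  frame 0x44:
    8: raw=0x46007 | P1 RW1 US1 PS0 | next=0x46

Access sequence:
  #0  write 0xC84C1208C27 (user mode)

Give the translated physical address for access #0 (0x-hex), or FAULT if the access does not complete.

Walk each access:
#0 VA=0xC84C1208C27 (w,user):
  L0: frame=0x3E idx=25 entry=0x3F007 [P=1 RW=1 US=1 PS=0]
  L1: frame=0x3F idx=19 entry=0x43007 [P=1 RW=1 US=1 PS=0]
  L2: frame=0x43 idx=9 entry=0x44007 [P=1 RW=1 US=1 PS=0]
  L3: frame=0x44 idx=8 entry=0x46007 [P=1 RW=1 US=1 PS=0]
  ⇒ phys 0x46C27  [4 reads]

Access #0 PA: 0x46C27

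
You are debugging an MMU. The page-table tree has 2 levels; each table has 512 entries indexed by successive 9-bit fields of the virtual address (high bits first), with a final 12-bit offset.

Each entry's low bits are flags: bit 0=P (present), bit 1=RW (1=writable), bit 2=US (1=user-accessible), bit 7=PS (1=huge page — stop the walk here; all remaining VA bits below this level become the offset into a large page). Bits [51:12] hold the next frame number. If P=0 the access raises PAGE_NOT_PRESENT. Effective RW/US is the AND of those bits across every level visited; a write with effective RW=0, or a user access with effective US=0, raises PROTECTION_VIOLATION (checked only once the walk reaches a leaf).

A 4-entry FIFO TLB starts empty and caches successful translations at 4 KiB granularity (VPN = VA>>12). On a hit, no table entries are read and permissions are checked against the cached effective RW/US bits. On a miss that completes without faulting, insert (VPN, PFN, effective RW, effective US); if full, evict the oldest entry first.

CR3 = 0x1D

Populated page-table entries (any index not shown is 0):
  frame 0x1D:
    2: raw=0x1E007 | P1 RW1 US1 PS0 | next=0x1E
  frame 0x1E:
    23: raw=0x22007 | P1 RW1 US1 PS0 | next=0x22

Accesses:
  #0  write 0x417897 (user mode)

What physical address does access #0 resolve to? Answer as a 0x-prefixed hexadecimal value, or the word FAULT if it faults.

Trace:
#0 VA=0x417897 (w,user):
  L0 @0x1D[2] → 0x1E007  P=1,RW=1,US=1,PS=0
  L1 @0x1E[23] → 0x22007  P=1,RW=1,US=1,PS=0
  ✓ 0x22897  — 2 lookups

Access #0 PA: 0x22897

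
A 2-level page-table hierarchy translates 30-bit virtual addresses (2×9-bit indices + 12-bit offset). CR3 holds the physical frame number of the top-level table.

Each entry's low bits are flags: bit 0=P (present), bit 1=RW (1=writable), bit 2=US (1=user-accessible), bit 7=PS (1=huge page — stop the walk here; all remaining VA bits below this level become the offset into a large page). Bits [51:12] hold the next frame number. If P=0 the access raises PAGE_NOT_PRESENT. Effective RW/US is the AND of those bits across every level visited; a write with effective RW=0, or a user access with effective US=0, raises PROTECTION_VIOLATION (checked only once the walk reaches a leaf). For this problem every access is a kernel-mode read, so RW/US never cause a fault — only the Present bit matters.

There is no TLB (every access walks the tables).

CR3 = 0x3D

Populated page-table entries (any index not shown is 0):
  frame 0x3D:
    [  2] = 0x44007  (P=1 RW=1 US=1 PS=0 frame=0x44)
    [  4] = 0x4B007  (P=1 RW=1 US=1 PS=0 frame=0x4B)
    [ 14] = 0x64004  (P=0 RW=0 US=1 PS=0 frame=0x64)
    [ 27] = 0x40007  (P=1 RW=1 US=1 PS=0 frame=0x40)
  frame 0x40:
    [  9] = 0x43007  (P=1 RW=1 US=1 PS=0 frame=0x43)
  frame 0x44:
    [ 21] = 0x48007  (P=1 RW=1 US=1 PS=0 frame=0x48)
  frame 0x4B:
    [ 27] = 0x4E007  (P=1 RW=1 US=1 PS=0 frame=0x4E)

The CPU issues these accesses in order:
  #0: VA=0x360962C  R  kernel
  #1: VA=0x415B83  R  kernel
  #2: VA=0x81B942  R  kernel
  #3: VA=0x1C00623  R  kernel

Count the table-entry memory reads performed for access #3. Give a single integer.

Per-access translation:
#0 VA=0x360962C (r,kernel):
  lvl0: tbl 0x3D, slot 27 ⇒ 0x40007 (P1/RW1/US1/PS0)
  lvl1: tbl 0x40, slot 9 ⇒ 0x43007 (P1/RW1/US1/PS0)
  ✓ 0x4362C  — 2 lookups
#1 VA=0x415B83 (r,kernel):
  lvl0: tbl 0x3D, slot 2 ⇒ 0x44007 (P1/RW1/US1/PS0)
  lvl1: tbl 0x44, slot 21 ⇒ 0x48007 (P1/RW1/US1/PS0)
  ✓ 0x48B83  — 2 lookups
#2 VA=0x81B942 (r,kernel):
  lvl0: tbl 0x3D, slot 4 ⇒ 0x4B007 (P1/RW1/US1/PS0)
  lvl1: tbl 0x4B, slot 27 ⇒ 0x4E007 (P1/RW1/US1/PS0)
  ✓ 0x4E942  — 2 lookups
#3 VA=0x1C00623 (r,kernel):
  lvl0: tbl 0x3D, slot 14 ⇒ 0x64004 (P0/RW0/US1/PS0)
  ⇒ fault: PAGE_NOT_PRESENT  — 1 lookups

Entries read for #3: 1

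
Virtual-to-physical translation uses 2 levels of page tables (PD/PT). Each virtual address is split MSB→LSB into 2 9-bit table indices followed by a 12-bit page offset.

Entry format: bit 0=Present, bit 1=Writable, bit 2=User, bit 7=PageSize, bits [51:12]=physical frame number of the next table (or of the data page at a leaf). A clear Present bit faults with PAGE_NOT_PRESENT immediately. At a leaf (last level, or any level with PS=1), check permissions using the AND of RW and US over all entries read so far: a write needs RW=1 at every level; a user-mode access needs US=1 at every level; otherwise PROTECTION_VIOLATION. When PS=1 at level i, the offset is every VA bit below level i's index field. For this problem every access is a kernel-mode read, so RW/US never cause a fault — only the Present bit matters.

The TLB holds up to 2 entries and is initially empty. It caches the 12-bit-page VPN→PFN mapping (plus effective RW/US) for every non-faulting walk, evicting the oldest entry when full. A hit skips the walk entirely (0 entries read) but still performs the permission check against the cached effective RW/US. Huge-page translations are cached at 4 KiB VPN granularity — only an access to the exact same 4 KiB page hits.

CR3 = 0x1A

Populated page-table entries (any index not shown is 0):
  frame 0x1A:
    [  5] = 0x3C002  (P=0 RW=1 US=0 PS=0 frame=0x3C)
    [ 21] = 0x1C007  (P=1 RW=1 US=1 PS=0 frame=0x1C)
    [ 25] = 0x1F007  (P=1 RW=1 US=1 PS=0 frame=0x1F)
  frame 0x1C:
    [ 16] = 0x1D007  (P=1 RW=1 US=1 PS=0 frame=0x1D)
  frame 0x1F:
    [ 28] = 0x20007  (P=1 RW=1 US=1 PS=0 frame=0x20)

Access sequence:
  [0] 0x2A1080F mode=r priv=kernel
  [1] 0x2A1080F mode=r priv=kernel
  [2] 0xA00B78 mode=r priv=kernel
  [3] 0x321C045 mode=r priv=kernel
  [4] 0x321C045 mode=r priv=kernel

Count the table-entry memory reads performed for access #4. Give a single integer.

Trace:
#0 VA=0x2A1080F (r,kernel):
  lvl0: tbl 0x1A, slot 21 ⇒ 0x1C007 (P1/RW1/US1/PS0)
  lvl1: tbl 0x1C, slot 16 ⇒ 0x1D007 (P1/RW1/US1/PS0)
  ⇒ phys 0x1D80F  [2 reads]
#1 VA=0x2A1080F (r,kernel):
  TLB hit vpn=0x2A10 → PA=0x1D80F
#2 VA=0xA00B78 (r,kernel):
  lvl0: tbl 0x1A, slot 5 ⇒ 0x3C002 (P0/RW1/US0/PS0)
  ✗ PAGE_NOT_PRESENT  [1 reads]
#3 VA=0x321C045 (r,kernel):
  lvl0: tbl 0x1A, slot 25 ⇒ 0x1F007 (P1/RW1/US1/PS0)
  lvl1: tbl 0x1F, slot 28 ⇒ 0x20007 (P1/RW1/US1/PS0)
  ⇒ phys 0x20045  [2 reads]
#4 VA=0x321C045 (r,kernel):
  TLB hit vpn=0x321C → PA=0x20045

Entries read for #4: 0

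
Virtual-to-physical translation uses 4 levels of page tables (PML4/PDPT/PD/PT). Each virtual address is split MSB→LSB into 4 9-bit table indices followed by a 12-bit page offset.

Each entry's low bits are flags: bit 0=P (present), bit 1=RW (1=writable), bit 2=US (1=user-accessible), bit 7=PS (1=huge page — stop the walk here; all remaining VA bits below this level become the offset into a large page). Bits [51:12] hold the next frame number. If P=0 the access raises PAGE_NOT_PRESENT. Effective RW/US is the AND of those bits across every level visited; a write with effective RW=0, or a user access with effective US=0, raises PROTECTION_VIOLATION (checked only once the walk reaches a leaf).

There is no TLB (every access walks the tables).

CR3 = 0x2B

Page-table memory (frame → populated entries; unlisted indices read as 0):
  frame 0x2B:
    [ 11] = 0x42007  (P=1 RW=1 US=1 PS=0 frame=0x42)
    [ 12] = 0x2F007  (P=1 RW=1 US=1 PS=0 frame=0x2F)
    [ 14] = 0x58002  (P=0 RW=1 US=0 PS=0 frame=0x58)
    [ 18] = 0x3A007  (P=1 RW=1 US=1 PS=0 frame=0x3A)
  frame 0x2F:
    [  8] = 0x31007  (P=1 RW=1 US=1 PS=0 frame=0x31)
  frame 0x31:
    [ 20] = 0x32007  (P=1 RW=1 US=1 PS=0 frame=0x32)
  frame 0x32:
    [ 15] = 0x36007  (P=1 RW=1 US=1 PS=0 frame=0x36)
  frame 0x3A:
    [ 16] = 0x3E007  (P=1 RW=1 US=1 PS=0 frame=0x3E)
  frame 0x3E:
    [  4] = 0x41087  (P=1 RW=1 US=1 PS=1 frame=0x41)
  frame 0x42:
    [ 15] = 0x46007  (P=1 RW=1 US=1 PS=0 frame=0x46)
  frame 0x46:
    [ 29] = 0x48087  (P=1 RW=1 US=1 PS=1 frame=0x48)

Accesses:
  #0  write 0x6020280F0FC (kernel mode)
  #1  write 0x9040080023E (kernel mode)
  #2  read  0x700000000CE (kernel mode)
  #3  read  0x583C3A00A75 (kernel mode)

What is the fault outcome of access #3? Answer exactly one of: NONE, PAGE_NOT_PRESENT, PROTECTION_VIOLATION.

Trace:
#0 VA=0x6020280F0FC (w,kernel):
  lvl0: tbl 0x2B, slot 12 ⇒ 0x2F007 (P1/RW1/US1/PS0)
  lvl1: tbl 0x2F, slot 8 ⇒ 0x31007 (P1/RW1/US1/PS0)
  lvl2: tbl 0x31, slot 20 ⇒ 0x32007 (P1/RW1/US1/PS0)
  lvl3: tbl 0x32, slot 15 ⇒ 0x36007 (P1/RW1/US1/PS0)
  ⇒ phys 0x360FC  [4 reads]
#1 VA=0x9040080023E (w,kernel):
  lvl0: tbl 0x2B, slot 18 ⇒ 0x3A007 (P1/RW1/US1/PS0)
  lvl1: tbl 0x3A, slot 16 ⇒ 0x3E007 (P1/RW1/US1/PS0)
  lvl2: tbl 0x3E, slot 4 ⇒ 0x41087 (P1/RW1/US1/PS1)
  ⇒ phys 0x4123E (huge @L2)  [3 reads]
#2 VA=0x700000000CE (r,kernel):
  lvl0: tbl 0x2B, slot 14 ⇒ 0x58002 (P0/RW1/US0/PS0)
  ⇒ fault: PAGE_NOT_PRESENT  — 1 lookups
#3 VA=0x583C3A00A75 (r,kernel):
  lvl0: tbl 0x2B, slot 11 ⇒ 0x42007 (P1/RW1/US1/PS0)
  lvl1: tbl 0x42, slot 15 ⇒ 0x46007 (P1/RW1/US1/PS0)
  lvl2: tbl 0x46, slot 29 ⇒ 0x48087 (P1/RW1/US1/PS1)
  ⇒ phys 0x48A75 (huge @L2)  [3 reads]

Access #3 fault: NONE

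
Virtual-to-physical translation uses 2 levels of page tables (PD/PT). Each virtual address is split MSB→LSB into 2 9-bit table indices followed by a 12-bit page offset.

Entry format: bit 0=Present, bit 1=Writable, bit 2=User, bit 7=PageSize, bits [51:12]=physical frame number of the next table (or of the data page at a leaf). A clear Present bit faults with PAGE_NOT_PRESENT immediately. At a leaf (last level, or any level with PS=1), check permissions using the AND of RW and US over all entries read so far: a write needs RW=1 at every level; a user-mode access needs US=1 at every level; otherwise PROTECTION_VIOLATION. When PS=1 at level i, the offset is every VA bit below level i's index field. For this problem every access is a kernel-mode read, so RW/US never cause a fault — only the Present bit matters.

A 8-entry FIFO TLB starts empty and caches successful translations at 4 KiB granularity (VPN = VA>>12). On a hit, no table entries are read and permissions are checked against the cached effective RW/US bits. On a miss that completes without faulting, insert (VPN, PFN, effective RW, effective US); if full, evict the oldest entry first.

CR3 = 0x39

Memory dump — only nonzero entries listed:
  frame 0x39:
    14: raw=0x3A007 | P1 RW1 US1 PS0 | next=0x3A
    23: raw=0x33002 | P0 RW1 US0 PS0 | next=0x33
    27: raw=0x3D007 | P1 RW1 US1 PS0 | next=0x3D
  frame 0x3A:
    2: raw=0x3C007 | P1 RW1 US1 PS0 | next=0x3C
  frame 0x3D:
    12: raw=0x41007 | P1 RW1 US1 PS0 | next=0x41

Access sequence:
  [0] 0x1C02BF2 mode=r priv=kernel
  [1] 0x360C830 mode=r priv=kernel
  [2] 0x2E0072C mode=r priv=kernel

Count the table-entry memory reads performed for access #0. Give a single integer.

Per-access translation:
#0 VA=0x1C02BF2 (r,kernel):
  lvl0: tbl 0x39, slot 14 ⇒ 0x3A007 (P1/RW1/US1/PS0)
  lvl1: tbl 0x3A, slot 2 ⇒ 0x3C007 (P1/RW1/US1/PS0)
  ⇒ phys 0x3CBF2  [2 reads]
#1 VA=0x360C830 (r,kernel):
  lvl0: tbl 0x39, slot 27 ⇒ 0x3D007 (P1/RW1/US1/PS0)
  lvl1: tbl 0x3D, slot 12 ⇒ 0x41007 (P1/RW1/US1/PS0)
  ⇒ phys 0x41830  [2 reads]
#2 VA=0x2E0072C (r,kernel):
  lvl0: tbl 0x39, slot 23 ⇒ 0x33002 (P0/RW1/US0/PS0)
  ⇒ fault: PAGE_NOT_PRESENT  — 1 lookups

Entries read for #0: 2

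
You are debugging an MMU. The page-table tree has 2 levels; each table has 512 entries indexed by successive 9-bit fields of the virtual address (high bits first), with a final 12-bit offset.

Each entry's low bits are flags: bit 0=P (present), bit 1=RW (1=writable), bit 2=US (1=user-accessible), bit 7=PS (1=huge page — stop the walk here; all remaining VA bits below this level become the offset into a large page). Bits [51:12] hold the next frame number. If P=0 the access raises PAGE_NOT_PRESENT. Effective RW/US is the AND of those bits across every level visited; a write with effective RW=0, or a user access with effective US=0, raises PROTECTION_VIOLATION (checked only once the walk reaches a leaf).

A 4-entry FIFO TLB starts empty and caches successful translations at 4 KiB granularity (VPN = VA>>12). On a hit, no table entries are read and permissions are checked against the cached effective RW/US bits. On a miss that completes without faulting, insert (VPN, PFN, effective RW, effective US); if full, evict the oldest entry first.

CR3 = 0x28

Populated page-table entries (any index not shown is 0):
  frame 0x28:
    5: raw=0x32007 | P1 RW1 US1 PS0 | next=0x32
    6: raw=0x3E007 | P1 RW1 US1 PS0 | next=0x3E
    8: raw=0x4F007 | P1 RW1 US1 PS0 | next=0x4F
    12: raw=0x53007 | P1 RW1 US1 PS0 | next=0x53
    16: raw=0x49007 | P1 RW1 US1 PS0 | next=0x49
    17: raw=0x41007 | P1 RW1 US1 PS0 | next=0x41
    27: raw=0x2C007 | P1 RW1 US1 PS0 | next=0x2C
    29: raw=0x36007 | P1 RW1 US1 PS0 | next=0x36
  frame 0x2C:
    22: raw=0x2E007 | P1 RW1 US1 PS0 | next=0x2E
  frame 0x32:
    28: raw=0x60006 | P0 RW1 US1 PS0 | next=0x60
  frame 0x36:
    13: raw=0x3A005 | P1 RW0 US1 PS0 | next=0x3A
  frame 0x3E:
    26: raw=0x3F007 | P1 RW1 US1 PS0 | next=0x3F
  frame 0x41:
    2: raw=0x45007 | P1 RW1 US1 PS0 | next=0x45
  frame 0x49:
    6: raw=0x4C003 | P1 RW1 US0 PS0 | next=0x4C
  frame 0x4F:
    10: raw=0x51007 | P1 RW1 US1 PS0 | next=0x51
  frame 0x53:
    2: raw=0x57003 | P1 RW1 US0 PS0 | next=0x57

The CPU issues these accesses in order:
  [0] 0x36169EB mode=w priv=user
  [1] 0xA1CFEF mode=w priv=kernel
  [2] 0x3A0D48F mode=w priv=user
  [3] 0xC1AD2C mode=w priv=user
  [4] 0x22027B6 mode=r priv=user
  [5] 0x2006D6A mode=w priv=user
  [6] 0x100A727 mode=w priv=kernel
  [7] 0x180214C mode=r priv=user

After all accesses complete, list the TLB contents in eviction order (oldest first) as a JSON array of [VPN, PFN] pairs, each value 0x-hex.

Walk each access:
#0 VA=0x36169EB (w,user):
  [0] read 0x28 idx=27: raw=0x2C007 flags P=1 W=1 U=1 S=0
  [1] read 0x2C idx=22: raw=0x2E007 flags P=1 W=1 U=1 S=0
  → PA=0x2E9EB  (2 entries read)
#1 VA=0xA1CFEF (w,kernel):
  [0] read 0x28 idx=5: raw=0x32007 flags P=1 W=1 U=1 S=0
  [1] read 0x32 idx=28: raw=0x60006 flags P=0 W=1 U=1 S=0
  ⇒ fault: PAGE_NOT_PRESENT  — 2 lookups
#2 VA=0x3A0D48F (w,user):
  [0] read 0x28 idx=29: raw=0x36007 flags P=1 W=1 U=1 S=0
  [1] read 0x36 idx=13: raw=0x3A005 flags P=1 W=0 U=1 S=0
  ⇒ fault: PROTECTION_VIOLATION  — 2 lookups
#3 VA=0xC1AD2C (w,user):
  [0] read 0x28 idx=6: raw=0x3E007 flags P=1 W=1 U=1 S=0
  [1] read 0x3E idx=26: raw=0x3F007 flags P=1 W=1 U=1 S=0
  → PA=0x3FD2C  (2 entries read)
#4 VA=0x22027B6 (r,user):
  [0] read 0x28 idx=17: raw=0x41007 flags P=1 W=1 U=1 S=0
  [1] read 0x41 idx=2: raw=0x45007 flags P=1 W=1 U=1 S=0
  → PA=0x457B6  (2 entries read)
#5 VA=0x2006D6A (w,user):
  [0] read 0x28 idx=16: raw=0x49007 flags P=1 W=1 U=1 S=0
  [1] read 0x49 idx=6: raw=0x4C003 flags P=1 W=1 U=0 S=0
  ⇒ fault: PROTECTION_VIOLATION  — 2 lookups
#6 VA=0x100A727 (w,kernel):
  [0] read 0x28 idx=8: raw=0x4F007 flags P=1 W=1 U=1 S=0
  [1] read 0x4F idx=10: raw=0x51007 flags P=1 W=1 U=1 S=0
  → PA=0x51727  (2 entries read)
#7 VA=0x180214C (r,user):
  [0] read 0x28 idx=12: raw=0x53007 flags P=1 W=1 U=1 S=0
  [1] read 0x53 idx=2: raw=0x57003 flags P=1 W=1 U=0 S=0
  ⇒ fault: PROTECTION_VIOLATION  — 2 lookups

TLB: [["0x3616", "0x2E"], ["0xC1A", "0x3F"], ["0x2202", "0x45"], ["0x100A", "0x51"]]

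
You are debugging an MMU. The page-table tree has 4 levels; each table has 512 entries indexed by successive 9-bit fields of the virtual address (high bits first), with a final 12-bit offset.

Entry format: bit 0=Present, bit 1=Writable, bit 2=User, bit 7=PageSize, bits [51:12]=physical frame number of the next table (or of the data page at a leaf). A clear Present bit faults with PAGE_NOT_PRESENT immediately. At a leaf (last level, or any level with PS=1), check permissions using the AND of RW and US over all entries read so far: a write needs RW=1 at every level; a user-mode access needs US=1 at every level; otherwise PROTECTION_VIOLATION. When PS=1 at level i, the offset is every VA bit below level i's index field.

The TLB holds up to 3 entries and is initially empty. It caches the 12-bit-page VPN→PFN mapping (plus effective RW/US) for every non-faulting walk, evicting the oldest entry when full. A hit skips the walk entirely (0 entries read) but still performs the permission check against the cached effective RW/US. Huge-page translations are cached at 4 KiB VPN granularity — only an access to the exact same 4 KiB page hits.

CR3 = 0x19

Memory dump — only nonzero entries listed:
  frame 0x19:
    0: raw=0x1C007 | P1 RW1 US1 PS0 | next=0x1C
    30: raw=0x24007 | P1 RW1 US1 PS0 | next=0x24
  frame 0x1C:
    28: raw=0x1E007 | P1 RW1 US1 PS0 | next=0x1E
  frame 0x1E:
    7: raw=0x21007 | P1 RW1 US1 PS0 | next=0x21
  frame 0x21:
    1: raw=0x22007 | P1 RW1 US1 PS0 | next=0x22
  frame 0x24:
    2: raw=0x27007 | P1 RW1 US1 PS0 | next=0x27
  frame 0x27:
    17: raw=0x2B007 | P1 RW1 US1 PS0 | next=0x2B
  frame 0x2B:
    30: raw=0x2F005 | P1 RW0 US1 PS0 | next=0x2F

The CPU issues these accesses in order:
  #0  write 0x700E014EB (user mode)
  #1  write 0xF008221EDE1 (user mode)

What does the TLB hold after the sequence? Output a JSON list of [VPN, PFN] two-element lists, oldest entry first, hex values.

Walk each access:
#0 VA=0x700E014EB (w,user):
  [0] read 0x19 idx=0: raw=0x1C007 flags P=1 W=1 U=1 S=0
  [1] read 0x1C idx=28: raw=0x1E007 flags P=1 W=1 U=1 S=0
  [2] read 0x1E idx=7: raw=0x21007 flags P=1 W=1 U=1 S=0
  [3] read 0x21 idx=1: raw=0x22007 flags P=1 W=1 U=1 S=0
  ⇒ phys 0x224EB  [4 reads]
#1 VA=0xF008221EDE1 (w,user):
  [0] read 0x19 idx=30: raw=0x24007 flags P=1 W=1 U=1 S=0
  [1] read 0x24 idx=2: raw=0x27007 flags P=1 W=1 U=1 S=0
  [2] read 0x27 idx=17: raw=0x2B007 flags P=1 W=1 U=1 S=0
  [3] read 0x2B idx=30: raw=0x2F005 flags P=1 W=0 U=1 S=0
  ✗ PROTECTION_VIOLATION  [4 reads]

TLB: [["0x700E01", "0x22"]]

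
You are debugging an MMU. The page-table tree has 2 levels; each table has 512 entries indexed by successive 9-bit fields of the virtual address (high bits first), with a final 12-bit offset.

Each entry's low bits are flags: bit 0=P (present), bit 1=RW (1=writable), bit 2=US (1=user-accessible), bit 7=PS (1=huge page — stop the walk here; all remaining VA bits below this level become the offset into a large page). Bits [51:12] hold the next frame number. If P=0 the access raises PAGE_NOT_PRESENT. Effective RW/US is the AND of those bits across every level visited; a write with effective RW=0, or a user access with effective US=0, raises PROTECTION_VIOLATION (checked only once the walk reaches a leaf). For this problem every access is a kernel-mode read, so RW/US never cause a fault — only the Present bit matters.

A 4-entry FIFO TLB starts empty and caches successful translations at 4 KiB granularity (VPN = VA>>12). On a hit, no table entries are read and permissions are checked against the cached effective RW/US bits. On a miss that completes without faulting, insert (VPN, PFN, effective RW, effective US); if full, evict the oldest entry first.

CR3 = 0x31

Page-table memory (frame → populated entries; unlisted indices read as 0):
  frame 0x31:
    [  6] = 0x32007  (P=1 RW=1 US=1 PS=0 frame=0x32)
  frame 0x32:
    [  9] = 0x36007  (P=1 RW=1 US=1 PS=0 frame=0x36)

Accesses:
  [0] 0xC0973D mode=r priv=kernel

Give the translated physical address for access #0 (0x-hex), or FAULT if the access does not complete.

Trace:
#0 VA=0xC0973D (r,kernel):
  L0: frame=0x31 idx=6 entry=0x32007 [P=1 RW=1 US=1 PS=0]
  L1: frame=0x32 idx=9 entry=0x36007 [P=1 RW=1 US=1 PS=0]
  ✓ 0x3673D  — 2 lookups

Access #0 PA: 0x3673D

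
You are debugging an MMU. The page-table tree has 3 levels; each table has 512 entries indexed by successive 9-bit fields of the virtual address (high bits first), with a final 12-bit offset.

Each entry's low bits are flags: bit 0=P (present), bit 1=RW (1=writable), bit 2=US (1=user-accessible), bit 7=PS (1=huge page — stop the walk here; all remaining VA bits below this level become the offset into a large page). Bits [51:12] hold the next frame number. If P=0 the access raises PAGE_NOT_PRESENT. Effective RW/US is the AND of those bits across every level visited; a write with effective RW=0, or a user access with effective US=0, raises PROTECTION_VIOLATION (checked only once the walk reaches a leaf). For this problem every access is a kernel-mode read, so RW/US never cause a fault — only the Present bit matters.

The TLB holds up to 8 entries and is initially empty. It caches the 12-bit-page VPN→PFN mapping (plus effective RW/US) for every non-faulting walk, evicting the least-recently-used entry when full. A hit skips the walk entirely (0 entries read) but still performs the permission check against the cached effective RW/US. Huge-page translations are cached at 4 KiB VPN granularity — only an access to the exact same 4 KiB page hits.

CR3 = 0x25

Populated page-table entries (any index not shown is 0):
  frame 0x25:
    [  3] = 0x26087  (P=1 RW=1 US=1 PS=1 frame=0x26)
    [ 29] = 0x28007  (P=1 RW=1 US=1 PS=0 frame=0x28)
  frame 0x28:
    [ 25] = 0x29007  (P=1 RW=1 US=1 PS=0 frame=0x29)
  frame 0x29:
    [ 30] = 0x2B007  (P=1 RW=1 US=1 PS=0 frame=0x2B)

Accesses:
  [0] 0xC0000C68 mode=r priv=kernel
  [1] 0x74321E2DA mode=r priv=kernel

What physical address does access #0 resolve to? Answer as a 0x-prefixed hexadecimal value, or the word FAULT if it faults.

Per-access translation:
#0 VA=0xC0000C68 (r,kernel):
  lvl0: tbl 0x25, slot 3 ⇒ 0x26087 (P1/RW1/US1/PS1)
  ✓ 0x26C68 (huge @L0)  — 1 lookups
#1 VA=0x74321E2DA (r,kernel):
  lvl0: tbl 0x25, slot 29 ⇒ 0x28007 (P1/RW1/US1/PS0)
  lvl1: tbl 0x28, slot 25 ⇒ 0x29007 (P1/RW1/US1/PS0)
  lvl2: tbl 0x29, slot 30 ⇒ 0x2B007 (P1/RW1/US1/PS0)
  ✓ 0x2B2DA  — 3 lookups

Access #0 PA: 0x26C68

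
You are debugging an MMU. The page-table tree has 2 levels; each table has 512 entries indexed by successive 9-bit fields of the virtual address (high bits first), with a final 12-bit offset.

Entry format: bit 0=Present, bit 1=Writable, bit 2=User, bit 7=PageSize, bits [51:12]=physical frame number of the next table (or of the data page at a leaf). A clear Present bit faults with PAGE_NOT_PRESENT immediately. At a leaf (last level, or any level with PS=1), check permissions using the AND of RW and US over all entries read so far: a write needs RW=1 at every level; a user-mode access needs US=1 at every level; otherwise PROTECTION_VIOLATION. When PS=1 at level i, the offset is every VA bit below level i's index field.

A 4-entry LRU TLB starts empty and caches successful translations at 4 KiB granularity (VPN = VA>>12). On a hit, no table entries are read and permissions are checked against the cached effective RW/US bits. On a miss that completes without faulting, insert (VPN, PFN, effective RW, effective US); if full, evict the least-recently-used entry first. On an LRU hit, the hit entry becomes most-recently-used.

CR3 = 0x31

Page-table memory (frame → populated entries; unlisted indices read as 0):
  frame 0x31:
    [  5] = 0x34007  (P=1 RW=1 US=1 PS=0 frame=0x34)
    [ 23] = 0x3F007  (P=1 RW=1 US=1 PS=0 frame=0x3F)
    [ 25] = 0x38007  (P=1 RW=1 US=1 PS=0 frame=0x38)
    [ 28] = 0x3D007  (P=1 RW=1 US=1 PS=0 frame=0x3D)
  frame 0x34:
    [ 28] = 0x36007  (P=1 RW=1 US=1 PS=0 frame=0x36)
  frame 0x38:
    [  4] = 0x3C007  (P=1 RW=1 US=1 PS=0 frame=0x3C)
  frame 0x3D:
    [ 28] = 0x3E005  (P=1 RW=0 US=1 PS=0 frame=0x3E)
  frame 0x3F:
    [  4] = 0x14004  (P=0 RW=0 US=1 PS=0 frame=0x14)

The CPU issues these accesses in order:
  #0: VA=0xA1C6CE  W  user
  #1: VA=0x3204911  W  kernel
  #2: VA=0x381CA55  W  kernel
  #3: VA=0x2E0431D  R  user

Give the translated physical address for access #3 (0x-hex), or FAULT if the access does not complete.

Walk each access:
#0 VA=0xA1C6CE (w,user):
  L0 @0x31[5] → 0x34007  P=1,RW=1,US=1,PS=0
  L1 @0x34[28] → 0x36007  P=1,RW=1,US=1,PS=0
  ✓ 0x366CE  — 2 lookups
#1 VA=0x3204911 (w,kernel):
  L0 @0x31[25] → 0x38007  P=1,RW=1,US=1,PS=0
  L1 @0x38[4] → 0x3C007  P=1,RW=1,US=1,PS=0
  ✓ 0x3C911  — 2 lookups
#2 VA=0x381CA55 (w,kernel):
  L0 @0x31[28] → 0x3D007  P=1,RW=1,US=1,PS=0
  L1 @0x3D[28] → 0x3E005  P=1,RW=0,US=1,PS=0
  → PROTECTION_VIOLATION  (2 entries read)
#3 VA=0x2E0431D (r,user):
  L0 @0x31[23] → 0x3F007  P=1,RW=1,US=1,PS=0
  L1 @0x3F[4] → 0x14004  P=0,RW=0,US=1,PS=0
  → PAGE_NOT_PRESENT  (2 entries read)

Access #3 PA: FAULT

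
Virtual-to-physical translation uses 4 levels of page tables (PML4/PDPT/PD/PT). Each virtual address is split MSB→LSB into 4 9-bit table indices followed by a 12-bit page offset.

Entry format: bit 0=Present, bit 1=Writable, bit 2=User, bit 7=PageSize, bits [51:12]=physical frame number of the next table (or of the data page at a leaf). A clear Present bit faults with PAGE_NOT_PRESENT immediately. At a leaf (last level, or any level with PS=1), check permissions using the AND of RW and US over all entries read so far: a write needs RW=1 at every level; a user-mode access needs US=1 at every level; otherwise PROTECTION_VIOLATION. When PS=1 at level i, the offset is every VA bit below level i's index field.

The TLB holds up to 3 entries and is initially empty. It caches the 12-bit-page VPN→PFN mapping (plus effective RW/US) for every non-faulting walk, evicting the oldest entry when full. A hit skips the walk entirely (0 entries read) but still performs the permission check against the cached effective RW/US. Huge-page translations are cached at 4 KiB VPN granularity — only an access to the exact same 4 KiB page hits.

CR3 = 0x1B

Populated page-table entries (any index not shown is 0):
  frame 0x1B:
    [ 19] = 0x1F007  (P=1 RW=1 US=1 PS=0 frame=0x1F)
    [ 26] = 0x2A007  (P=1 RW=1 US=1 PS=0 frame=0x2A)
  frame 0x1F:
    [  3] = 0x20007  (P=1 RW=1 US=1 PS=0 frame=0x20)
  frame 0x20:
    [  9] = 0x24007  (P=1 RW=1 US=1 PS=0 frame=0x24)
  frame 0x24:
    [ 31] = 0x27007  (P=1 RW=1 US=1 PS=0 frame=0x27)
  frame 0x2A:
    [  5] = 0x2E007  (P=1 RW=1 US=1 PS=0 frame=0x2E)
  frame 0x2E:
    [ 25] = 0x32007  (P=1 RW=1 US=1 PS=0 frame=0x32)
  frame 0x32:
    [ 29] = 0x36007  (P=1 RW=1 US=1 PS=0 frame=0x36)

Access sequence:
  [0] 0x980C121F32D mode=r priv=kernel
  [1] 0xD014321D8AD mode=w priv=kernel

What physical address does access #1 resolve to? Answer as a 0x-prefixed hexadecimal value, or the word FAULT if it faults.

Per-access translation:
#0 VA=0x980C121F32D (r,kernel):
  lvl0: tbl 0x1B, slot 19 ⇒ 0x1F007 (P1/RW1/US1/PS0)
  lvl1: tbl 0x1F, slot 3 ⇒ 0x20007 (P1/RW1/US1/PS0)
  lvl2: tbl 0x20, slot 9 ⇒ 0x24007 (P1/RW1/US1/PS0)
  lvl3: tbl 0x24, slot 31 ⇒ 0x27007 (P1/RW1/US1/PS0)
  ⇒ phys 0x2732D  [4 reads]
#1 VA=0xD014321D8AD (w,kernel):
  lvl0: tbl 0x1B, slot 26 ⇒ 0x2A007 (P1/RW1/US1/PS0)
  lvl1: tbl 0x2A, slot 5 ⇒ 0x2E007 (P1/RW1/US1/PS0)
  lvl2: tbl 0x2E, slot 25 ⇒ 0x32007 (P1/RW1/US1/PS0)
  lvl3: tbl 0x32, slot 29 ⇒ 0x36007 (P1/RW1/US1/PS0)
  ⇒ phys 0x368AD  [4 reads]

Access #1 PA: 0x368AD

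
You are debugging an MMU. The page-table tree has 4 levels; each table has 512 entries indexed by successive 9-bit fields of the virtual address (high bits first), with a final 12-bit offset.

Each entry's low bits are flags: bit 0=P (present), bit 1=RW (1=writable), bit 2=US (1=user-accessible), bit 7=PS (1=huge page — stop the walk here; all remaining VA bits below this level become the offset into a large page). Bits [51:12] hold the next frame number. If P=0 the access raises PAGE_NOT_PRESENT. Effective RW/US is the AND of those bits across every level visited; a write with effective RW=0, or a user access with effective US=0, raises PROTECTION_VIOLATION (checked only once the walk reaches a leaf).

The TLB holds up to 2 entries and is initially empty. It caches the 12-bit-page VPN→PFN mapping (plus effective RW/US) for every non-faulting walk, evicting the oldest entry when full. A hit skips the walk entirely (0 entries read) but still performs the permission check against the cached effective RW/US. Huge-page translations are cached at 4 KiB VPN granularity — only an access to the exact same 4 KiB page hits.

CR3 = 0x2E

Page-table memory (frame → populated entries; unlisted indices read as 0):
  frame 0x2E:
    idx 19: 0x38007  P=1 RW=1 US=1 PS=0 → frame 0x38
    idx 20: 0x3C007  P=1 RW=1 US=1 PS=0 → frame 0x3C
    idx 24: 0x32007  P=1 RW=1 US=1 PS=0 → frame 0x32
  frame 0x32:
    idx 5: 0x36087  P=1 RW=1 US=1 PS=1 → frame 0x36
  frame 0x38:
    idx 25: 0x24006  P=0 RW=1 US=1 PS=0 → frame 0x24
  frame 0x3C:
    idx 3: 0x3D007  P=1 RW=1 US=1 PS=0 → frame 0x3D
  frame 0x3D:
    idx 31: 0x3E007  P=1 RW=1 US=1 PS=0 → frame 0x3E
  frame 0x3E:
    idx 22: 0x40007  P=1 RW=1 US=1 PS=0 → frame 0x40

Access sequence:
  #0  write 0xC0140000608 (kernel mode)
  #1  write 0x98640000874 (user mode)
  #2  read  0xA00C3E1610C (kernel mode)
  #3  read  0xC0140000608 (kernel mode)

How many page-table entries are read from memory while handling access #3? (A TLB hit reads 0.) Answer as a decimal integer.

Per-access translation:
#0 VA=0xC0140000608 (w,kernel):
  L0: frame=0x2E idx=24 entry=0x32007 [P=1 RW=1 US=1 PS=0]
  L1: frame=0x32 idx=5 entry=0x36087 [P=1 RW=1 US=1 PS=1]
  ⇒ phys 0x36608 (huge @L1)  [2 reads]
#1 VA=0x98640000874 (w,user):
  L0: frame=0x2E idx=19 entry=0x38007 [P=1 RW=1 US=1 PS=0]
  L1: frame=0x38 idx=25 entry=0x24006 [P=0 RW=1 US=1 PS=0]
  ⇒ fault: PAGE_NOT_PRESENT  — 2 lookups
#2 VA=0xA00C3E1610C (r,kernel):
  L0: frame=0x2E idx=20 entry=0x3C007 [P=1 RW=1 US=1 PS=0]
  L1: frame=0x3C idx=3 entry=0x3D007 [P=1 RW=1 US=1 PS=0]
  L2: frame=0x3D idx=31 entry=0x3E007 [P=1 RW=1 US=1 PS=0]
  L3: frame=0x3E idx=22 entry=0x40007 [P=1 RW=1 US=1 PS=0]
  ⇒ phys 0x4010C  [4 reads]
#3 VA=0xC0140000608 (r,kernel):
  TLB hit vpn=0xC0140000 → PA=0x36608

Entries read for #3: 0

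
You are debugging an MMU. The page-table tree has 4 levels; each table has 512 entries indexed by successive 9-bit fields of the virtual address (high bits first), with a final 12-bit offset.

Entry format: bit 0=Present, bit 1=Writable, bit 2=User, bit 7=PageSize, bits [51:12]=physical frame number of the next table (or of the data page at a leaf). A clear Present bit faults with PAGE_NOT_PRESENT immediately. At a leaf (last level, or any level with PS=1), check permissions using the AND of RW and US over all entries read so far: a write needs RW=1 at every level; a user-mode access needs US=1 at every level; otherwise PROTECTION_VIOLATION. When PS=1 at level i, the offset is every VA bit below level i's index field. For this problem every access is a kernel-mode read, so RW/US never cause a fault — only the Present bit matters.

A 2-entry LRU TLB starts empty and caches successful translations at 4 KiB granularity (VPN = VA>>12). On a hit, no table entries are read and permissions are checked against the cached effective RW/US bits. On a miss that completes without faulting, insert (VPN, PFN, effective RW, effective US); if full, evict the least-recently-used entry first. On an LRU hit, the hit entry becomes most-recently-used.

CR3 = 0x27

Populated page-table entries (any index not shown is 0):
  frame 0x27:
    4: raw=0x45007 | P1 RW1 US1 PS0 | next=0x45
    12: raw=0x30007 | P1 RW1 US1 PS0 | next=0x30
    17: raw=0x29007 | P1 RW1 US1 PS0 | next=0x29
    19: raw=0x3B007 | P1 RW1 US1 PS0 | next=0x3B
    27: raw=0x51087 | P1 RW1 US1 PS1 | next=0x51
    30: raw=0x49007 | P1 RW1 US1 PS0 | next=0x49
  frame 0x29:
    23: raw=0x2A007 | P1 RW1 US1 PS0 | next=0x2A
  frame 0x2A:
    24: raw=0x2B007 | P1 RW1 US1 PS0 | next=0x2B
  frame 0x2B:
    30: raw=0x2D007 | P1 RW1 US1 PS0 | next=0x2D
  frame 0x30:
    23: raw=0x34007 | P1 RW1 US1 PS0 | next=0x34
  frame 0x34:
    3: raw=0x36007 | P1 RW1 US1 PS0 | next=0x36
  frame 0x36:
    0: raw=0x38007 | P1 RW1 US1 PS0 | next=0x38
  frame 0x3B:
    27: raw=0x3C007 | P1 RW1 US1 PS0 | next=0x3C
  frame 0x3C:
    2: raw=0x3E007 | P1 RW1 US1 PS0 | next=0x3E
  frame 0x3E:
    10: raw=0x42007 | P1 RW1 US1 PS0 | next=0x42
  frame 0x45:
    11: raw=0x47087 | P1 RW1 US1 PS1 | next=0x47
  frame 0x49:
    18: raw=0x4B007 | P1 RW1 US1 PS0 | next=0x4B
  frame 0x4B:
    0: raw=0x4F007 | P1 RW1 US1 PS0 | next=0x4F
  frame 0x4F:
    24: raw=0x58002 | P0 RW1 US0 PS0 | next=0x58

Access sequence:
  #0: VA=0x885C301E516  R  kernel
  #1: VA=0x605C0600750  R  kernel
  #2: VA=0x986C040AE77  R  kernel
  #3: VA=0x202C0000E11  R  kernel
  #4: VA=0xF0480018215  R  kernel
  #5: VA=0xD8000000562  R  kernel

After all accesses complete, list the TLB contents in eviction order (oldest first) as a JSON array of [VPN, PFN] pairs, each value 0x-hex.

Trace:
#0 VA=0x885C301E516 (r,kernel):
  [0] read 0x27 idx=17: raw=0x29007 flags P=1 W=1 U=1 S=0
  [1] read 0x29 idx=23: raw=0x2A007 flags P=1 W=1 U=1 S=0
  [2] read 0x2A idx=24: raw=0x2B007 flags P=1 W=1 U=1 S=0
  [3] read 0x2B idx=30: raw=0x2D007 flags P=1 W=1 U=1 S=0
  ⇒ phys 0x2D516  [4 reads]
#1 VA=0x605C0600750 (r,kernel):
  [0] read 0x27 idx=12: raw=0x30007 flags P=1 W=1 U=1 S=0
  [1] read 0x30 idx=23: raw=0x34007 flags P=1 W=1 U=1 S=0
  [2] read 0x34 idx=3: raw=0x36007 flags P=1 W=1 U=1 S=0
  [3] read 0x36 idx=0: raw=0x38007 flags P=1 W=1 U=1 S=0
  ⇒ phys 0x38750  [4 reads]
#2 VA=0x986C040AE77 (r,kernel):
  [0] read 0x27 idx=19: raw=0x3B007 flags P=1 W=1 U=1 S=0
  [1] read 0x3B idx=27: raw=0x3C007 flags P=1 W=1 U=1 S=0
  [2] read 0x3C idx=2: raw=0x3E007 flags P=1 W=1 U=1 S=0
  [3] read 0x3E idx=10: raw=0x42007 flags P=1 W=1 U=1 S=0
  ⇒ phys 0x42E77  [4 reads]
#3 VA=0x202C0000E11 (r,kernel):
  [0] read 0x27 idx=4: raw=0x45007 flags P=1 W=1 U=1 S=0
  [1] read 0x45 idx=11: raw=0x47087 flags P=1 W=1 U=1 S=1
  ⇒ phys 0x47E11 (huge @L1)  [2 reads]
#4 VA=0xF0480018215 (r,kernel):
  [0] read 0x27 idx=30: raw=0x49007 flags P=1 W=1 U=1 S=0
  [1] read 0x49 idx=18: raw=0x4B007 flags P=1 W=1 U=1 S=0
  [2] read 0x4B idx=0: raw=0x4F007 flags P=1 W=1 U=1 S=0
  [3] read 0x4F idx=24: raw=0x58002 flags P=0 W=1 U=0 S=0
  → PAGE_NOT_PRESENT  (4 entries read)
#5 VA=0xD8000000562 (r,kernel):
  [0] read 0x27 idx=27: raw=0x51087 flags P=1 W=1 U=1 S=1
  ⇒ phys 0x51562 (huge @L0)  [1 reads]

TLB: [["0x202C0000", "0x47"], ["0xD8000000", "0x51"]]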